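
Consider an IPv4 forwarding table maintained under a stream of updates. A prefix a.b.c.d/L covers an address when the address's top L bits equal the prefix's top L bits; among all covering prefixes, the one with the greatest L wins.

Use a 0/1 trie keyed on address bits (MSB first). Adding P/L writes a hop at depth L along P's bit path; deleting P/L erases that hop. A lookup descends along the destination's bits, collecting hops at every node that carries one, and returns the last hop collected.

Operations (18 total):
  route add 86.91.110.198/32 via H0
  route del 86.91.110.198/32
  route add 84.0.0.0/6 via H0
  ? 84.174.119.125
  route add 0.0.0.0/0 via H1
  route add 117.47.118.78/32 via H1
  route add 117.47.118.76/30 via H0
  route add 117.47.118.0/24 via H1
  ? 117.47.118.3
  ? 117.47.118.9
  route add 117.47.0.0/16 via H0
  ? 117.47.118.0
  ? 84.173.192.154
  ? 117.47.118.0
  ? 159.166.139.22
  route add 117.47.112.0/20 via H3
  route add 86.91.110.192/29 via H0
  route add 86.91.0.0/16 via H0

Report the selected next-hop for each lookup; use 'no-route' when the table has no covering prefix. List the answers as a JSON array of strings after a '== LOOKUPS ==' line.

Apply in order:
  + 86.91.110.198/32 (H0) depth=32
  del 86.91.110.198/32 (clear depth 32)
  + 84.0.0.0/6 (H0) depth=6
  Q 84.174.119.125: descend 010101 ; hops seen [H0] ; pick H0
  + 0.0.0.0/0 (H1) depth=0
  + 117.47.118.78/32 (H1) depth=32
  + 117.47.118.76/30 (H0) depth=30
  + 117.47.118.0/24 (H1) depth=24
  Q 117.47.118.3: descend 0111010100101111011101100 ; hops seen [H1,H1] ; pick H1
  Q 117.47.118.9: descend 0111010100101111011101100 ; hops seen [H1,H1] ; pick H1
  + 117.47.0.0/16 (H0) depth=16
  Q 117.47.118.0: descend 0111010100101111011101100 ; hops seen [H1,H0,H1] ; pick H1
  Q 84.173.192.154: descend 010101 ; hops seen [H1,H0] ; pick H0
  Q 117.47.118.0: descend 0111010100101111011101100 ; hops seen [H1,H0,H1] ; pick H1
  Q 159.166.139.22: descend ε ; hops seen [H1] ; pick H1
  + 117.47.112.0/20 (H3) depth=20
  + 86.91.110.192/29 (H0) depth=29
  + 86.91.0.0/16 (H0) depth=16

== LOOKUPS ==
["H0","H1","H1","H1","H0","H1","H1"]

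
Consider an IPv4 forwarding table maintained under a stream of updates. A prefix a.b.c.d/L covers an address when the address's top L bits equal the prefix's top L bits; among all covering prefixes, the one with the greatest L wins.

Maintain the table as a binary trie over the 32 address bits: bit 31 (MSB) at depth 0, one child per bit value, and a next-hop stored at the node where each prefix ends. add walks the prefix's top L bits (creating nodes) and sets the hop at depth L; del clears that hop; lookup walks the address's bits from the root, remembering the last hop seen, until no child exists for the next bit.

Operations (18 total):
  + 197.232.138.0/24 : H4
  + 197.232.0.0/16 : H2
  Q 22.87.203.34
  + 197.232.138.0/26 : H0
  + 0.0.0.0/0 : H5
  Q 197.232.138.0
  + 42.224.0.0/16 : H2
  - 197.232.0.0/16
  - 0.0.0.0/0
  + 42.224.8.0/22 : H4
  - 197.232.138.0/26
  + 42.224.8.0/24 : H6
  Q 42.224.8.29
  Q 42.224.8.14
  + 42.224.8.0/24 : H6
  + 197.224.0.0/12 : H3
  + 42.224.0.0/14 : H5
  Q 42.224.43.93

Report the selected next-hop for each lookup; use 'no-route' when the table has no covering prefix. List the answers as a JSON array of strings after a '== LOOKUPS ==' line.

Process each operation:
  add 197.232.138.0/24 -> H4 at depth 24
  add 197.232.0.0/16 -> H2 at depth 16
  Q 22.87.203.34: descend ε ; hops seen [∅] ; pick no-route
  add 197.232.138.0/26 -> H0 at depth 26
  add 0.0.0.0/0 -> H5 at depth 0
  Q 197.232.138.0: descend 11000101111010001000101000 ; hops seen [H5,H2,H4,H0] ; pick H0
  add 42.224.0.0/16 -> H2 at depth 16
  del 197.232.0.0/16 (clear depth 16)
  del 0.0.0.0/0 (clear depth 0)
  add 42.224.8.0/22 -> H4 at depth 22
  del 197.232.138.0/26 (clear depth 26)
  add 42.224.8.0/24 -> H6 at depth 24
  Q 42.224.8.29: descend 001010101110000000001000 ; hops seen [H2,H4,H6] ; pick H6
  Q 42.224.8.14: descend 001010101110000000001000 ; hops seen [H2,H4,H6] ; pick H6
  add 42.224.8.0/24 -> H6 at depth 24
  add 197.224.0.0/12 -> H3 at depth 12
  add 42.224.0.0/14 -> H5 at depth 14
  Q 42.224.43.93: descend 001010101110000000 ; hops seen [H5,H2] ; pick H2

== LOOKUPS ==
["no-route","H0","H6","H6","H2"]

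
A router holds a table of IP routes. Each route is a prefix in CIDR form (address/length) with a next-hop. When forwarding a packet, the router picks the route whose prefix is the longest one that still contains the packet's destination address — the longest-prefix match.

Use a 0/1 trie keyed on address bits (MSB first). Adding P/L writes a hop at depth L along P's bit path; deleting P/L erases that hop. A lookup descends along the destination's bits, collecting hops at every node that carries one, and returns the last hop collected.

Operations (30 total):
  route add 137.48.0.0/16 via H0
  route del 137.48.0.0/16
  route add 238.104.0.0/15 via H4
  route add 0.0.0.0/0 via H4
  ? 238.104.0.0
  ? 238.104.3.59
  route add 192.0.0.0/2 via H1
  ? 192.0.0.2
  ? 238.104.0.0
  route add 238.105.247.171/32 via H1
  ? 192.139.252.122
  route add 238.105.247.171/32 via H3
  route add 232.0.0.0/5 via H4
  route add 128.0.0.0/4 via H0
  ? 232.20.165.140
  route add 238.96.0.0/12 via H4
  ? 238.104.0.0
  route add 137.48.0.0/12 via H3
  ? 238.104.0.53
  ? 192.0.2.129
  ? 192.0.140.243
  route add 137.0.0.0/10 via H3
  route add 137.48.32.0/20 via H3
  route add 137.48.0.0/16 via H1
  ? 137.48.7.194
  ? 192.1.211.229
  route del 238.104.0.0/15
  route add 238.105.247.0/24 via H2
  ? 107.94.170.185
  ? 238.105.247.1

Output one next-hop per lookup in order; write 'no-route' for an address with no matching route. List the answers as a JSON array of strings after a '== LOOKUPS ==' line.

Process each operation:
  add 137.48.0.0/16 -> H0 at depth 16
  - 137.48.0.0/16 clear@16
  add 238.104.0.0/15 -> H4 at depth 15
  add 0.0.0.0/0 -> H4 at depth 0
  lookup 238.104.0.0: bits 111011100110100 walk d0:H4→d1:-→d2:-→d3:-→d4:-→d5:-→d6:-→d7:-→d8:-→d9:-→d10:-→d11:-→d12:-→d13:-→d14:-→d15:H4 -> H4
  lookup 238.104.3.59: bits 111011100110100 walk d0:H4→d1:-→d2:-→d3:-→d4:-→d5:-→d6:-→d7:-→d8:-→d9:-→d10:-→d11:-→d12:-→d13:-→d14:-→d15:H4 -> H4
  add 192.0.0.0/2 -> H1 at depth 2
  lookup 192.0.0.2: bits 11 walk d0:H4→d1:-→d2:H1 -> H1
  lookup 238.104.0.0: bits 111011100110100 walk d0:H4→d1:-→d2:H1→d3:-→d4:-→d5:-→d6:-→d7:-→d8:-→d9:-→d10:-→d11:-→d12:-→d13:-→d14:-→d15:H4 -> H4
  add 238.105.247.171/32 -> H1 at depth 32
  lookup 192.139.252.122: bits 11 walk d0:H4→d1:-→d2:H1 -> H1
  add 238.105.247.171/32 -> H3 at depth 32
  add 232.0.0.0/5 -> H4 at depth 5
  add 128.0.0.0/4 -> H0 at depth 4
  lookup 232.20.165.140: bits 11101 walk d0:H4→d1:-→d2:H1→d3:-→d4:-→d5:H4 -> H4
  add 238.96.0.0/12 -> H4 at depth 12
  lookup 238.104.0.0: bits 111011100110100 walk d0:H4→d1:-→d2:H1→d3:-→d4:-→d5:H4→d6:-→d7:-→d8:-→d9:-→d10:-→d11:-→d12:H4→d13:-→d14:-→d15:H4 -> H4
  add 137.48.0.0/12 -> H3 at depth 12
  lookup 238.104.0.53: bits 111011100110100 walk d0:H4→d1:-→d2:H1→d3:-→d4:-→d5:H4→d6:-→d7:-→d8:-→d9:-→d10:-→d11:-→d12:H4→d13:-→d14:-→d15:H4 -> H4
  lookup 192.0.2.129: bits 11 walk d0:H4→d1:-→d2:H1 -> H1
  lookup 192.0.140.243: bits 11 walk d0:H4→d1:-→d2:H1 -> H1
  add 137.0.0.0/10 -> H3 at depth 10
  add 137.48.32.0/20 -> H3 at depth 20
  add 137.48.0.0/16 -> H1 at depth 16
  lookup 137.48.7.194: bits 100010010011000000 walk d0:H4→d1:-→d2:-→d3:-→d4:H0→d5:-→d6:-→d7:-→d8:-→d9:-→d10:H3→d11:-→d12:H3→d13:-→d14:-→d15:-→d16:H1→d17:-→d18:- -> H1
  lookup 192.1.211.229: bits 11 walk d0:H4→d1:-→d2:H1 -> H1
  - 238.104.0.0/15 clear@15
  add 238.105.247.0/24 -> H2 at depth 24
  lookup 107.94.170.185: bits ε walk d0:H4 -> H4
  lookup 238.105.247.1: bits 111011100110100111110111 walk d0:H4→d1:-→d2:H1→d3:-→d4:-→d5:H4→d6:-→d7:-→d8:-→d9:-→d10:-→d11:-→d12:H4→d13:-→d14:-→d15:-→d16:-→d17:-→d18:-→d19:-→d20:-→d21:-→d22:-→d23:-→d24:H2 -> H2

== LOOKUPS ==
["H4","H4","H1","H4","H1","H4","H4","H4","H1","H1","H1","H1","H4","H2"]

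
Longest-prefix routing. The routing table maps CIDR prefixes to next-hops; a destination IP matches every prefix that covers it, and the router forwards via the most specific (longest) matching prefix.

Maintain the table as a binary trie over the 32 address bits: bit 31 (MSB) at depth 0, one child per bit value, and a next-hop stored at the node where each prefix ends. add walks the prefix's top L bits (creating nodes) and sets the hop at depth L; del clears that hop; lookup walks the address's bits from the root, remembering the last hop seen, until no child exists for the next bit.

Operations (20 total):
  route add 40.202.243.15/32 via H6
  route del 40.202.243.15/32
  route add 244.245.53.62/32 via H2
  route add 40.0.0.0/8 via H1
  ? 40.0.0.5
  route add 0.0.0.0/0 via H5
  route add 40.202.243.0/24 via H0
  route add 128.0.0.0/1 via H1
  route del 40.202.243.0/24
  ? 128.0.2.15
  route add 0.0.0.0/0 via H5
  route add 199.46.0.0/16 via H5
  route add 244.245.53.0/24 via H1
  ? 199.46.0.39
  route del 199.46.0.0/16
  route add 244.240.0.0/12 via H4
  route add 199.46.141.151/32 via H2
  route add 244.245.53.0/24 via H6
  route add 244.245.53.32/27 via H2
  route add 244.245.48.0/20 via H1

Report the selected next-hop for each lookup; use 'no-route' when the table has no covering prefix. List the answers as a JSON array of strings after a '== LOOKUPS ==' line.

Process each operation:
  add 40.202.243.15/32 -> H6 at depth 32
  del 40.202.243.15/32 (clear depth 32)
  add 244.245.53.62/32 -> H2 at depth 32
  add 40.0.0.0/8 -> H1 at depth 8
  lookup 40.0.0.5: bits 00101000 walk d0:-→d1:-→d2:-→d3:-→d4:-→d5:-→d6:-→d7:-→d8:H1 -> H1
  add 0.0.0.0/0 -> H5 at depth 0
  add 40.202.243.0/24 -> H0 at depth 24
  add 128.0.0.0/1 -> H1 at depth 1
  del 40.202.243.0/24 (clear depth 24)
  lookup 128.0.2.15: bits 1 walk d0:H5→d1:H1 -> H1
  add 0.0.0.0/0 -> H5 at depth 0
  add 199.46.0.0/16 -> H5 at depth 16
  add 244.245.53.0/24 -> H1 at depth 24
  lookup 199.46.0.39: bits 1100011100101110 walk d0:H5→d1:H1→d2:-→d3:-→d4:-→d5:-→d6:-→d7:-→d8:-→d9:-→d10:-→d11:-→d12:-→d13:-→d14:-→d15:-→d16:H5 -> H5
  del 199.46.0.0/16 (clear depth 16)
  add 244.240.0.0/12 -> H4 at depth 12
  add 199.46.141.151/32 -> H2 at depth 32
  add 244.245.53.0/24 -> H6 at depth 24
  add 244.245.53.32/27 -> H2 at depth 27
  add 244.245.48.0/20 -> H1 at depth 20

== LOOKUPS ==
["H1","H1","H5"]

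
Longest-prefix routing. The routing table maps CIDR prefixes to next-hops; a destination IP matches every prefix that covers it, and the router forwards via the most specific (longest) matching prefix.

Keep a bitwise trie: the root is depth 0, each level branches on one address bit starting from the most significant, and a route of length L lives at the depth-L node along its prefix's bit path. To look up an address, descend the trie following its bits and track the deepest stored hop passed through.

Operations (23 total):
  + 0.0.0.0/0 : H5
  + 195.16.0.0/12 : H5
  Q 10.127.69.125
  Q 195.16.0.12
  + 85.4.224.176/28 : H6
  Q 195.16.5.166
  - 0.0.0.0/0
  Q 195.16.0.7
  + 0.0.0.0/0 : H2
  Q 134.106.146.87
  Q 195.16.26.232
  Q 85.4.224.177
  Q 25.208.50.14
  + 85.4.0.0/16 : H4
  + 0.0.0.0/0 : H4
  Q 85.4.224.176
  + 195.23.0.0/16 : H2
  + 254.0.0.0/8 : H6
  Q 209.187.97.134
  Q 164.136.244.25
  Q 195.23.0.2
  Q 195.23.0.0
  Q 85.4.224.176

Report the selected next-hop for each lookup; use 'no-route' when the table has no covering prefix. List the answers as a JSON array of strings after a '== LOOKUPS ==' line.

Trace:
  + 0.0.0.0/0 (H5) depth=0
  + 195.16.0.0/12 (H5) depth=12
  Q 10.127.69.125: descend ε ; hops seen [H5] ; pick H5
  Q 195.16.0.12: descend 110000110001 ; hops seen [H5,H5] ; pick H5
  + 85.4.224.176/28 (H6) depth=28
  Q 195.16.5.166: descend 110000110001 ; hops seen [H5,H5] ; pick H5
  - 0.0.0.0/0 clear@0
  Q 195.16.0.7: descend 110000110001 ; hops seen [H5] ; pick H5
  + 0.0.0.0/0 (H2) depth=0
  Q 134.106.146.87: descend 1 ; hops seen [H2] ; pick H2
  Q 195.16.26.232: descend 110000110001 ; hops seen [H2,H5] ; pick H5
  Q 85.4.224.177: descend 0101010100000100111000001011 ; hops seen [H2,H6] ; pick H6
  Q 25.208.50.14: descend 0 ; hops seen [H2] ; pick H2
  + 85.4.0.0/16 (H4) depth=16
  + 0.0.0.0/0 (H4) depth=0
  Q 85.4.224.176: descend 0101010100000100111000001011 ; hops seen [H4,H4,H6] ; pick H6
  + 195.23.0.0/16 (H2) depth=16
  + 254.0.0.0/8 (H6) depth=8
  Q 209.187.97.134: descend 110 ; hops seen [H4] ; pick H4
  Q 164.136.244.25: descend 1 ; hops seen [H4] ; pick H4
  Q 195.23.0.2: descend 1100001100010111 ; hops seen [H4,H5,H2] ; pick H2
  Q 195.23.0.0: descend 1100001100010111 ; hops seen [H4,H5,H2] ; pick H2
  Q 85.4.224.176: descend 0101010100000100111000001011 ; hops seen [H4,H4,H6] ; pick H6

== LOOKUPS ==
["H5","H5","H5","H5","H2","H5","H6","H2","H6","H4","H4","H2","H2","H6"]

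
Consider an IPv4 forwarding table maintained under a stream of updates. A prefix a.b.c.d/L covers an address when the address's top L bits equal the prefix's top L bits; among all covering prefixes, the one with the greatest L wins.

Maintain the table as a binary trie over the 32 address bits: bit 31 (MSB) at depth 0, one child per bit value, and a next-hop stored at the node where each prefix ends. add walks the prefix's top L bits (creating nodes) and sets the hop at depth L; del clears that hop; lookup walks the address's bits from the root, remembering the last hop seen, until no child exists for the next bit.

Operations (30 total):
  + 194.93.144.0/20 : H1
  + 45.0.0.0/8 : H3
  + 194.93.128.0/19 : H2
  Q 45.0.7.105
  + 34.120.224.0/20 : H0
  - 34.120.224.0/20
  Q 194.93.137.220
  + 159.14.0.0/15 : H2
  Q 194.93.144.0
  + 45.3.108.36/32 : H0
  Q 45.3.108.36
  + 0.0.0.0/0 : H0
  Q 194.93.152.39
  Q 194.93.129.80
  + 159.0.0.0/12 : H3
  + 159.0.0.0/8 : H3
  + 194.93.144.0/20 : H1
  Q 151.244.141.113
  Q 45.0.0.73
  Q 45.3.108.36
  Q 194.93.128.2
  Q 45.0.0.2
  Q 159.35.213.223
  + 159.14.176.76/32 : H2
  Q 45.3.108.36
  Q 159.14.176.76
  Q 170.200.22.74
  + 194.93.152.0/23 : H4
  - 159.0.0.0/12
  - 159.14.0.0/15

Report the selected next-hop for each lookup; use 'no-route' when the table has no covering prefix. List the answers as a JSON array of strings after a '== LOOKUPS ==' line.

Trace:
  add 194.93.144.0/20 -> H1 at depth 20
  add 45.0.0.0/8 -> H3 at depth 8
  add 194.93.128.0/19 -> H2 at depth 19
  lookup 45.0.7.105: bits 00101101 walk d0:-→d1:-→d2:-→d3:-→d4:-→d5:-→d6:-→d7:-→d8:H3 -> H3
  add 34.120.224.0/20 -> H0 at depth 20
  - 34.120.224.0/20 clear@20
  lookup 194.93.137.220: bits 1100001001011101100 walk d0:-→d1:-→d2:-→d3:-→d4:-→d5:-→d6:-→d7:-→d8:-→d9:-→d10:-→d11:-→d12:-→d13:-→d14:-→d15:-→d16:-→d17:-→d18:-→d19:H2 -> H2
  add 159.14.0.0/15 -> H2 at depth 15
  lookup 194.93.144.0: bits 11000010010111011001 walk d0:-→d1:-→d2:-→d3:-→d4:-→d5:-→d6:-→d7:-→d8:-→d9:-→d10:-→d11:-→d12:-→d13:-→d14:-→d15:-→d16:-→d17:-→d18:-→d19:H2→d20:H1 -> H1
  add 45.3.108.36/32 -> H0 at depth 32
  lookup 45.3.108.36: bits 00101101000000110110110000100100 walk d0:-→d1:-→d2:-→d3:-→d4:-→d5:-→d6:-→d7:-→d8:H3→d9:-→d10:-→d11:-→d12:-→d13:-→d14:-→d15:-→d16:-→d17:-→d18:-→d19:-→d20:-→d21:-→d22:-→d23:-→d24:-→d25:-→d26:-→d27:-→d28:-→d29:-→d30:-→d31:-→d32:H0 -> H0
  add 0.0.0.0/0 -> H0 at depth 0
  lookup 194.93.152.39: bits 11000010010111011001 walk d0:H0→d1:-→d2:-→d3:-→d4:-→d5:-→d6:-→d7:-→d8:-→d9:-→d10:-→d11:-→d12:-→d13:-→d14:-→d15:-→d16:-→d17:-→d18:-→d19:H2→d20:H1 -> H1
  lookup 194.93.129.80: bits 1100001001011101100 walk d0:H0→d1:-→d2:-→d3:-→d4:-→d5:-→d6:-→d7:-→d8:-→d9:-→d10:-→d11:-→d12:-→d13:-→d14:-→d15:-→d16:-→d17:-→d18:-→d19:H2 -> H2
  add 159.0.0.0/12 -> H3 at depth 12
  add 159.0.0.0/8 -> H3 at depth 8
  add 194.93.144.0/20 -> H1 at depth 20
  lookup 151.244.141.113: bits 1001 walk d0:H0→d1:-→d2:-→d3:-→d4:- -> H0
  lookup 45.0.0.73: bits 00101101000000 walk d0:H0→d1:-→d2:-→d3:-→d4:-→d5:-→d6:-→d7:-→d8:H3→d9:-→d10:-→d11:-→d12:-→d13:-→d14:- -> H3
  lookup 45.3.108.36: bits 00101101000000110110110000100100 walk d0:H0→d1:-→d2:-→d3:-→d4:-→d5:-→d6:-→d7:-→d8:H3→d9:-→d10:-→d11:-→d12:-→d13:-→d14:-→d15:-→d16:-→d17:-→d18:-→d19:-→d20:-→d21:-→d22:-→d23:-→d24:-→d25:-→d26:-→d27:-→d28:-→d29:-→d30:-→d31:-→d32:H0 -> H0
  lookup 194.93.128.2: bits 1100001001011101100 walk d0:H0→d1:-→d2:-→d3:-→d4:-→d5:-→d6:-→d7:-→d8:-→d9:-→d10:-→d11:-→d12:-→d13:-→d14:-→d15:-→d16:-→d17:-→d18:-→d19:H2 -> H2
  lookup 45.0.0.2: bits 00101101000000 walk d0:H0→d1:-→d2:-→d3:-→d4:-→d5:-→d6:-→d7:-→d8:H3→d9:-→d10:-→d11:-→d12:-→d13:-→d14:- -> H3
  lookup 159.35.213.223: bits 1001111100 walk d0:H0→d1:-→d2:-→d3:-→d4:-→d5:-→d6:-→d7:-→d8:H3→d9:-→d10:- -> H3
  add 159.14.176.76/32 -> H2 at depth 32
  lookup 45.3.108.36: bits 00101101000000110110110000100100 walk d0:H0→d1:-→d2:-→d3:-→d4:-→d5:-→d6:-→d7:-→d8:H3→d9:-→d10:-→d11:-→d12:-→d13:-→d14:-→d15:-→d16:-→d17:-→d18:-→d19:-→d20:-→d21:-→d22:-→d23:-→d24:-→d25:-→d26:-→d27:-→d28:-→d29:-→d30:-→d31:-→d32:H0 -> H0
  lookup 159.14.176.76: bits 10011111000011101011000001001100 walk d0:H0→d1:-→d2:-→d3:-→d4:-→d5:-→d6:-→d7:-→d8:H3→d9:-→d10:-→d11:-→d12:H3→d13:-→d14:-→d15:H2→d16:-→d17:-→d18:-→d19:-→d20:-→d21:-→d22:-→d23:-→d24:-→d25:-→d26:-→d27:-→d28:-→d29:-→d30:-→d31:-→d32:H2 -> H2
  lookup 170.200.22.74: bits 10 walk d0:H0→d1:-→d2:- -> H0
  add 194.93.152.0/23 -> H4 at depth 23
  - 159.0.0.0/12 clear@12
  - 159.14.0.0/15 clear@15

== LOOKUPS ==
["H3","H2","H1","H0","H1","H2","H0","H3","H0","H2","H3","H3","H0","H2","H0"]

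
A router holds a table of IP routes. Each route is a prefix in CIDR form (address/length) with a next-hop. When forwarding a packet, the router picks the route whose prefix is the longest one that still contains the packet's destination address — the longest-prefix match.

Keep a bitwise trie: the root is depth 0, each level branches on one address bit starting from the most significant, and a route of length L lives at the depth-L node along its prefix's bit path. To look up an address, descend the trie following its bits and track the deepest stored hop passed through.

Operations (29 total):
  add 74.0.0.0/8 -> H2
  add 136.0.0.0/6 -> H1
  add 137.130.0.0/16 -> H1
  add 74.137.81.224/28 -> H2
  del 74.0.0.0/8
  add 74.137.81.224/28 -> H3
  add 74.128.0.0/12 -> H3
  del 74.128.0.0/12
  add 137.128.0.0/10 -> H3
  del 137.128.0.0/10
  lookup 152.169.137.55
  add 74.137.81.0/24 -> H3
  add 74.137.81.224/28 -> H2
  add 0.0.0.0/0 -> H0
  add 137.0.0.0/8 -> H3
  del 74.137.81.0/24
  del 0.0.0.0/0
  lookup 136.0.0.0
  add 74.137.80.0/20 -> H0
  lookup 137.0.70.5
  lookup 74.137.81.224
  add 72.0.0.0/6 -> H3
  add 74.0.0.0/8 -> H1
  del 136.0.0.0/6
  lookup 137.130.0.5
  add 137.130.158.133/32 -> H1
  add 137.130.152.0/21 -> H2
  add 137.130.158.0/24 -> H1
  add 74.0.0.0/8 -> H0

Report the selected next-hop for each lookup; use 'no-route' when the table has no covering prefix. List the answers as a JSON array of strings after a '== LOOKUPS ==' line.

Trace:
  + 74.0.0.0/8 (H2) depth=8
  + 136.0.0.0/6 (H1) depth=6
  + 137.130.0.0/16 (H1) depth=16
  + 74.137.81.224/28 (H2) depth=28
  del 74.0.0.0/8 (clear depth 8)
  + 74.137.81.224/28 (H3) depth=28
  + 74.128.0.0/12 (H3) depth=12
  del 74.128.0.0/12 (clear depth 12)
  + 137.128.0.0/10 (H3) depth=10
  del 137.128.0.0/10 (clear depth 10)
  ? 152.169.137.55  path d0:-→d1:-→d2:-→d3:-  best=no-route
  + 74.137.81.0/24 (H3) depth=24
  + 74.137.81.224/28 (H2) depth=28
  + 0.0.0.0/0 (H0) depth=0
  + 137.0.0.0/8 (H3) depth=8
  del 74.137.81.0/24 (clear depth 24)
  del 0.0.0.0/0 (clear depth 0)
  ? 136.0.0.0  path d0:-→d1:-→d2:-→d3:-→d4:-→d5:-→d6:H1→d7:-  best=H1
  + 74.137.80.0/20 (H0) depth=20
  ? 137.0.70.5  path d0:-→d1:-→d2:-→d3:-→d4:-→d5:-→d6:H1→d7:-→d8:H3  best=H3
  ? 74.137.81.224  path d0:-→d1:-→d2:-→d3:-→d4:-→d5:-→d6:-→d7:-→d8:-→d9:-→d10:-→d11:-→d12:-→d13:-→d14:-→d15:-→d16:-→d17:-→d18:-→d19:-→d20:H0→d21:-→d22:-→d23:-→d24:-→d25:-→d26:-→d27:-→d28:H2  best=H2
  + 72.0.0.0/6 (H3) depth=6
  + 74.0.0.0/8 (H1) depth=8
  del 136.0.0.0/6 (clear depth 6)
  ? 137.130.0.5  path d0:-→d1:-→d2:-→d3:-→d4:-→d5:-→d6:-→d7:-→d8:H3→d9:-→d10:-→d11:-→d12:-→d13:-→d14:-→d15:-→d16:H1  best=H1
  + 137.130.158.133/32 (H1) depth=32
  + 137.130.152.0/21 (H2) depth=21
  + 137.130.158.0/24 (H1) depth=24
  + 74.0.0.0/8 (H0) depth=8

== LOOKUPS ==
["no-route","H1","H3","H2","H1"]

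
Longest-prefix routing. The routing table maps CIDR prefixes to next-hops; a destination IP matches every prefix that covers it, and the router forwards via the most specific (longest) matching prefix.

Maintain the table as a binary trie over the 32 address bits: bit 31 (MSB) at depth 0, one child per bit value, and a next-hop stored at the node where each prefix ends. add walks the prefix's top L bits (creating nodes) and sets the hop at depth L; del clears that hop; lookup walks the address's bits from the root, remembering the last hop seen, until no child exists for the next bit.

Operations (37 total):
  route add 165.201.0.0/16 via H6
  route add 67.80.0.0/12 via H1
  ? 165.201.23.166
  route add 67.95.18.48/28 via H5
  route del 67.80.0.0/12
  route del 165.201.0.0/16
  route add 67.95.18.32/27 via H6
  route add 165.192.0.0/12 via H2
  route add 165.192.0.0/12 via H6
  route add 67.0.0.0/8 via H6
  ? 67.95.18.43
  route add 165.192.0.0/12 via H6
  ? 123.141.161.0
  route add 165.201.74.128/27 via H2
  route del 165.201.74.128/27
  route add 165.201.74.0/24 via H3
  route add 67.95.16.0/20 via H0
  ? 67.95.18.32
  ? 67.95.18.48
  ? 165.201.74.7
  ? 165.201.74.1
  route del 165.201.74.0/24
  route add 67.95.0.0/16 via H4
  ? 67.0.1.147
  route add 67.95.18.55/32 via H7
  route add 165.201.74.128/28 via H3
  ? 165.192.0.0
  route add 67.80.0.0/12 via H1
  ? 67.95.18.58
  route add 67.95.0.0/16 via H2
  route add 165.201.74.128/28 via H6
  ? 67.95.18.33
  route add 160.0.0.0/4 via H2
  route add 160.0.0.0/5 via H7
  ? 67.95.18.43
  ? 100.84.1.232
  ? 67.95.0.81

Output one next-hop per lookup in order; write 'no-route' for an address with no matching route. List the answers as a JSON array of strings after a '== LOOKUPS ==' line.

Apply in order:
  add 165.201.0.0/16 -> H6 at depth 16
  add 67.80.0.0/12 -> H1 at depth 12
  lookup 165.201.23.166: bits 1010010111001001 walk d0:-→d1:-→d2:-→d3:-→d4:-→d5:-→d6:-→d7:-→d8:-→d9:-→d10:-→d11:-→d12:-→d13:-→d14:-→d15:-→d16:H6 -> H6
  add 67.95.18.48/28 -> H5 at depth 28
  - 67.80.0.0/12 clear@12
  - 165.201.0.0/16 clear@16
  add 67.95.18.32/27 -> H6 at depth 27
  add 165.192.0.0/12 -> H2 at depth 12
  add 165.192.0.0/12 -> H6 at depth 12
  add 67.0.0.0/8 -> H6 at depth 8
  lookup 67.95.18.43: bits 010000110101111100010010001 walk d0:-→d1:-→d2:-→d3:-→d4:-→d5:-→d6:-→d7:-→d8:H6→d9:-→d10:-→d11:-→d12:-→d13:-→d14:-→d15:-→d16:-→d17:-→d18:-→d19:-→d20:-→d21:-→d22:-→d23:-→d24:-→d25:-→d26:-→d27:H6 -> H6
  add 165.192.0.0/12 -> H6 at depth 12
  lookup 123.141.161.0: bits 01 walk d0:-→d1:-→d2:- -> no-route
  add 165.201.74.128/27 -> H2 at depth 27
  - 165.201.74.128/27 clear@27
  add 165.201.74.0/24 -> H3 at depth 24
  add 67.95.16.0/20 -> H0 at depth 20
  lookup 67.95.18.32: bits 010000110101111100010010001 walk d0:-→d1:-→d2:-→d3:-→d4:-→d5:-→d6:-→d7:-→d8:H6→d9:-→d10:-→d11:-→d12:-→d13:-→d14:-→d15:-→d16:-→d17:-→d18:-→d19:-→d20:H0→d21:-→d22:-→d23:-→d24:-→d25:-→d26:-→d27:H6 -> H6
  lookup 67.95.18.48: bits 0100001101011111000100100011 walk d0:-→d1:-→d2:-→d3:-→d4:-→d5:-→d6:-→d7:-→d8:H6→d9:-→d10:-→d11:-→d12:-→d13:-→d14:-→d15:-→d16:-→d17:-→d18:-→d19:-→d20:H0→d21:-→d22:-→d23:-→d24:-→d25:-→d26:-→d27:H6→d28:H5 -> H5
  lookup 165.201.74.7: bits 101001011100100101001010 walk d0:-→d1:-→d2:-→d3:-→d4:-→d5:-→d6:-→d7:-→d8:-→d9:-→d10:-→d11:-→d12:H6→d13:-→d14:-→d15:-→d16:-→d17:-→d18:-→d19:-→d20:-→d21:-→d22:-→d23:-→d24:H3 -> H3
  lookup 165.201.74.1: bits 101001011100100101001010 walk d0:-→d1:-→d2:-→d3:-→d4:-→d5:-→d6:-→d7:-→d8:-→d9:-→d10:-→d11:-→d12:H6→d13:-→d14:-→d15:-→d16:-→d17:-→d18:-→d19:-→d20:-→d21:-→d22:-→d23:-→d24:H3 -> H3
  - 165.201.74.0/24 clear@24
  add 67.95.0.0/16 -> H4 at depth 16
  lookup 67.0.1.147: bits 010000110 walk d0:-→d1:-→d2:-→d3:-→d4:-→d5:-→d6:-→d7:-→d8:H6→d9:- -> H6
  add 67.95.18.55/32 -> H7 at depth 32
  add 165.201.74.128/28 -> H3 at depth 28
  lookup 165.192.0.0: bits 101001011100 walk d0:-→d1:-→d2:-→d3:-→d4:-→d5:-→d6:-→d7:-→d8:-→d9:-→d10:-→d11:-→d12:H6 -> H6
  add 67.80.0.0/12 -> H1 at depth 12
  lookup 67.95.18.58: bits 0100001101011111000100100011 walk d0:-→d1:-→d2:-→d3:-→d4:-→d5:-→d6:-→d7:-→d8:H6→d9:-→d10:-→d11:-→d12:H1→d13:-→d14:-→d15:-→d16:H4→d17:-→d18:-→d19:-→d20:H0→d21:-→d22:-→d23:-→d24:-→d25:-→d26:-→d27:H6→d28:H5 -> H5
  add 67.95.0.0/16 -> H2 at depth 16
  add 165.201.74.128/28 -> H6 at depth 28
  lookup 67.95.18.33: bits 010000110101111100010010001 walk d0:-→d1:-→d2:-→d3:-→d4:-→d5:-→d6:-→d7:-→d8:H6→d9:-→d10:-→d11:-→d12:H1→d13:-→d14:-→d15:-→d16:H2→d17:-→d18:-→d19:-→d20:H0→d21:-→d22:-→d23:-→d24:-→d25:-→d26:-→d27:H6 -> H6
  add 160.0.0.0/4 -> H2 at depth 4
  add 160.0.0.0/5 -> H7 at depth 5
  lookup 67.95.18.43: bits 010000110101111100010010001 walk d0:-→d1:-→d2:-→d3:-→d4:-→d5:-→d6:-→d7:-→d8:H6→d9:-→d10:-→d11:-→d12:H1→d13:-→d14:-→d15:-→d16:H2→d17:-→d18:-→d19:-→d20:H0→d21:-→d22:-→d23:-→d24:-→d25:-→d26:-→d27:H6 -> H6
  lookup 100.84.1.232: bits 01 walk d0:-→d1:-→d2:- -> no-route
  lookup 67.95.0.81: bits 0100001101011111000 walk d0:-→d1:-→d2:-→d3:-→d4:-→d5:-→d6:-→d7:-→d8:H6→d9:-→d10:-→d11:-→d12:H1→d13:-→d14:-→d15:-→d16:H2→d17:-→d18:-→d19:- -> H2

== LOOKUPS ==
["H6","H6","no-route","H6","H5","H3","H3","H6","H6","H5","H6","H6","no-route","H2"]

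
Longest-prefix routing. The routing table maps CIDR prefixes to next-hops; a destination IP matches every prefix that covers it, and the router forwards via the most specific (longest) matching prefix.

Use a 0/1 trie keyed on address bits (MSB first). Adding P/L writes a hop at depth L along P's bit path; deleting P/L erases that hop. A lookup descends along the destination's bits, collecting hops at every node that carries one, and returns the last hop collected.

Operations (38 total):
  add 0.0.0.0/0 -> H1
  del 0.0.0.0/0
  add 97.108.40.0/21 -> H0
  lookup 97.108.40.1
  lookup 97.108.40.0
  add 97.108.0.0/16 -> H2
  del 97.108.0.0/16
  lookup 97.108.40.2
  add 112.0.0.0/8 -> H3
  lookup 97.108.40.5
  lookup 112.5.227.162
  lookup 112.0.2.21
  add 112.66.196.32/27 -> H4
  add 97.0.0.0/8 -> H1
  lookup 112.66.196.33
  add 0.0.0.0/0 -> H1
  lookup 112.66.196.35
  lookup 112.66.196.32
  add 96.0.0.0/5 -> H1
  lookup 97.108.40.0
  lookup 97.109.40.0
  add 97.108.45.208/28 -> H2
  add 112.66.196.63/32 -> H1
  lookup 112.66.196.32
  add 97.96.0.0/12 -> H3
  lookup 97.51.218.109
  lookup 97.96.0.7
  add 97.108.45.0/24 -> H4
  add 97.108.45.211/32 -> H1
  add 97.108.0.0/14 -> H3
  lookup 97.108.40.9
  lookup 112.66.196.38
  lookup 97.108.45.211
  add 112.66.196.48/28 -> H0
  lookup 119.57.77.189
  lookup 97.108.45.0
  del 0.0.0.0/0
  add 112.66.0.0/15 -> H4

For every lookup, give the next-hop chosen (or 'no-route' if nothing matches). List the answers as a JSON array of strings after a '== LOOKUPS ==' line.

Apply in order:
  + 0.0.0.0/0 (H1) depth=0
  del 0.0.0.0/0 (clear depth 0)
  + 97.108.40.0/21 (H0) depth=21
  ? 97.108.40.1  path d0:-→d1:-→d2:-→d3:-→d4:-→d5:-→d6:-→d7:-→d8:-→d9:-→d10:-→d11:-→d12:-→d13:-→d14:-→d15:-→d16:-→d17:-→d18:-→d19:-→d20:-→d21:H0  best=H0
  ? 97.108.40.0  path d0:-→d1:-→d2:-→d3:-→d4:-→d5:-→d6:-→d7:-→d8:-→d9:-→d10:-→d11:-→d12:-→d13:-→d14:-→d15:-→d16:-→d17:-→d18:-→d19:-→d20:-→d21:H0  best=H0
  + 97.108.0.0/16 (H2) depth=16
  del 97.108.0.0/16 (clear depth 16)
  ? 97.108.40.2  path d0:-→d1:-→d2:-→d3:-→d4:-→d5:-→d6:-→d7:-→d8:-→d9:-→d10:-→d11:-→d12:-→d13:-→d14:-→d15:-→d16:-→d17:-→d18:-→d19:-→d20:-→d21:H0  best=H0
  + 112.0.0.0/8 (H3) depth=8
  ? 97.108.40.5  path d0:-→d1:-→d2:-→d3:-→d4:-→d5:-→d6:-→d7:-→d8:-→d9:-→d10:-→d11:-→d12:-→d13:-→d14:-→d15:-→d16:-→d17:-→d18:-→d19:-→d20:-→d21:H0  best=H0
  ? 112.5.227.162  path d0:-→d1:-→d2:-→d3:-→d4:-→d5:-→d6:-→d7:-→d8:H3  best=H3
  ? 112.0.2.21  path d0:-→d1:-→d2:-→d3:-→d4:-→d5:-→d6:-→d7:-→d8:H3  best=H3
  + 112.66.196.32/27 (H4) depth=27
  + 97.0.0.0/8 (H1) depth=8
  ? 112.66.196.33  path d0:-→d1:-→d2:-→d3:-→d4:-→d5:-→d6:-→d7:-→d8:H3→d9:-→d10:-→d11:-→d12:-→d13:-→d14:-→d15:-→d16:-→d17:-→d18:-→d19:-→d20:-→d21:-→d22:-→d23:-→d24:-→d25:-→d26:-→d27:H4  best=H4
  + 0.0.0.0/0 (H1) depth=0
  ? 112.66.196.35  path d0:H1→d1:-→d2:-→d3:-→d4:-→d5:-→d6:-→d7:-→d8:H3→d9:-→d10:-→d11:-→d12:-→d13:-→d14:-→d15:-→d16:-→d17:-→d18:-→d19:-→d20:-→d21:-→d22:-→d23:-→d24:-→d25:-→d26:-→d27:H4  best=H4
  ? 112.66.196.32  path d0:H1→d1:-→d2:-→d3:-→d4:-→d5:-→d6:-→d7:-→d8:H3→d9:-→d10:-→d11:-→d12:-→d13:-→d14:-→d15:-→d16:-→d17:-→d18:-→d19:-→d20:-→d21:-→d22:-→d23:-→d24:-→d25:-→d26:-→d27:H4  best=H4
  + 96.0.0.0/5 (H1) depth=5
  ? 97.108.40.0  path d0:H1→d1:-→d2:-→d3:-→d4:-→d5:H1→d6:-→d7:-→d8:H1→d9:-→d10:-→d11:-→d12:-→d13:-→d14:-→d15:-→d16:-→d17:-→d18:-→d19:-→d20:-→d21:H0  best=H0
  ? 97.109.40.0  path d0:H1→d1:-→d2:-→d3:-→d4:-→d5:H1→d6:-→d7:-→d8:H1→d9:-→d10:-→d11:-→d12:-→d13:-→d14:-→d15:-  best=H1
  + 97.108.45.208/28 (H2) depth=28
  + 112.66.196.63/32 (H1) depth=32
  ? 112.66.196.32  path d0:H1→d1:-→d2:-→d3:-→d4:-→d5:-→d6:-→d7:-→d8:H3→d9:-→d10:-→d11:-→d12:-→d13:-→d14:-→d15:-→d16:-→d17:-→d18:-→d19:-→d20:-→d21:-→d22:-→d23:-→d24:-→d25:-→d26:-→d27:H4  best=H4
  + 97.96.0.0/12 (H3) depth=12
  ? 97.51.218.109  path d0:H1→d1:-→d2:-→d3:-→d4:-→d5:H1→d6:-→d7:-→d8:H1→d9:-  best=H1
  ? 97.96.0.7  path d0:H1→d1:-→d2:-→d3:-→d4:-→d5:H1→d6:-→d7:-→d8:H1→d9:-→d10:-→d11:-→d12:H3  best=H3
  + 97.108.45.0/24 (H4) depth=24
  + 97.108.45.211/32 (H1) depth=32
  + 97.108.0.0/14 (H3) depth=14
  ? 97.108.40.9  path d0:H1→d1:-→d2:-→d3:-→d4:-→d5:H1→d6:-→d7:-→d8:H1→d9:-→d10:-→d11:-→d12:H3→d13:-→d14:H3→d15:-→d16:-→d17:-→d18:-→d19:-→d20:-→d21:H0  best=H0
  ? 112.66.196.38  path d0:H1→d1:-→d2:-→d3:-→d4:-→d5:-→d6:-→d7:-→d8:H3→d9:-→d10:-→d11:-→d12:-→d13:-→d14:-→d15:-→d16:-→d17:-→d18:-→d19:-→d20:-→d21:-→d22:-→d23:-→d24:-→d25:-→d26:-→d27:H4  best=H4
  ? 97.108.45.211  path d0:H1→d1:-→d2:-→d3:-→d4:-→d5:H1→d6:-→d7:-→d8:H1→d9:-→d10:-→d11:-→d12:H3→d13:-→d14:H3→d15:-→d16:-→d17:-→d18:-→d19:-→d20:-→d21:H0→d22:-→d23:-→d24:H4→d25:-→d26:-→d27:-→d28:H2→d29:-→d30:-→d31:-→d32:H1  best=H1
  + 112.66.196.48/28 (H0) depth=28
  ? 119.57.77.189  path d0:H1→d1:-→d2:-→d3:-→d4:-→d5:-  best=H1
  ? 97.108.45.0  path d0:H1→d1:-→d2:-→d3:-→d4:-→d5:H1→d6:-→d7:-→d8:H1→d9:-→d10:-→d11:-→d12:H3→d13:-→d14:H3→d15:-→d16:-→d17:-→d18:-→d19:-→d20:-→d21:H0→d22:-→d23:-→d24:H4  best=H4
  del 0.0.0.0/0 (clear depth 0)
  + 112.66.0.0/15 (H4) depth=15

== LOOKUPS ==
["H0","H0","H0","H0","H3","H3","H4","H4","H4","H0","H1","H4","H1","H3","H0","H4","H1","H1","H4"]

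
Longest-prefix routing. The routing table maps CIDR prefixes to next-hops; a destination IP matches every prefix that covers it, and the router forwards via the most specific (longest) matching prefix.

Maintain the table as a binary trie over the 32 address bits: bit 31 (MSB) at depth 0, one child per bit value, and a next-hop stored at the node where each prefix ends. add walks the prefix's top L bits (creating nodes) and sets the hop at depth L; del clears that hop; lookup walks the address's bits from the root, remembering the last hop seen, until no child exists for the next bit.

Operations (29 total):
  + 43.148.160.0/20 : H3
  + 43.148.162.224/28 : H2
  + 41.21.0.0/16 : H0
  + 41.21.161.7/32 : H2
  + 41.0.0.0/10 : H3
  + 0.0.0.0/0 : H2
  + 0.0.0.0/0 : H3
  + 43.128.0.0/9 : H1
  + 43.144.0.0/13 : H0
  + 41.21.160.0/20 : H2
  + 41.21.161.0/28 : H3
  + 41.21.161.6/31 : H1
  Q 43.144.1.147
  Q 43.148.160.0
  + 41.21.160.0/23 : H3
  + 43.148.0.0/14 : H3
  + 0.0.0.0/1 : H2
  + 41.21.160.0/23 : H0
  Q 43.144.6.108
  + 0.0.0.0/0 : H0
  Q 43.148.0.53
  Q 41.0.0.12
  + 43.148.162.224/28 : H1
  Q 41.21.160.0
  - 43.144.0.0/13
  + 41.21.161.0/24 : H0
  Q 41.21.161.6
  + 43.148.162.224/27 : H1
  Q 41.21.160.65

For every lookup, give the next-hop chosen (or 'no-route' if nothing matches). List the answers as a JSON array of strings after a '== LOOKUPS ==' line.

Apply in order:
  add 43.148.160.0/20 -> H3 at depth 20
  add 43.148.162.224/28 -> H2 at depth 28
  add 41.21.0.0/16 -> H0 at depth 16
  add 41.21.161.7/32 -> H2 at depth 32
  add 41.0.0.0/10 -> H3 at depth 10
  add 0.0.0.0/0 -> H2 at depth 0
  add 0.0.0.0/0 -> H3 at depth 0
  add 43.128.0.0/9 -> H1 at depth 9
  add 43.144.0.0/13 -> H0 at depth 13
  add 41.21.160.0/20 -> H2 at depth 20
  add 41.21.161.0/28 -> H3 at depth 28
  add 41.21.161.6/31 -> H1 at depth 31
  lookup 43.144.1.147: bits 0010101110010 walk d0:H3→d1:-→d2:-→d3:-→d4:-→d5:-→d6:-→d7:-→d8:-→d9:H1→d10:-→d11:-→d12:-→d13:H0 -> H0
  lookup 43.148.160.0: bits 0010101110010100101000 walk d0:H3→d1:-→d2:-→d3:-→d4:-→d5:-→d6:-→d7:-→d8:-→d9:H1→d10:-→d11:-→d12:-→d13:H0→d14:-→d15:-→d16:-→d17:-→d18:-→d19:-→d20:H3→d21:-→d22:- -> H3
  add 41.21.160.0/23 -> H3 at depth 23
  add 43.148.0.0/14 -> H3 at depth 14
  add 0.0.0.0/1 -> H2 at depth 1
  add 41.21.160.0/23 -> H0 at depth 23
  lookup 43.144.6.108: bits 0010101110010 walk d0:H3→d1:H2→d2:-→d3:-→d4:-→d5:-→d6:-→d7:-→d8:-→d9:H1→d10:-→d11:-→d12:-→d13:H0 -> H0
  add 0.0.0.0/0 -> H0 at depth 0
  lookup 43.148.0.53: bits 0010101110010100 walk d0:H0→d1:H2→d2:-→d3:-→d4:-→d5:-→d6:-→d7:-→d8:-→d9:H1→d10:-→d11:-→d12:-→d13:H0→d14:H3→d15:-→d16:- -> H3
  lookup 41.0.0.12: bits 00101001000 walk d0:H0→d1:H2→d2:-→d3:-→d4:-→d5:-→d6:-→d7:-→d8:-→d9:-→d10:H3→d11:- -> H3
  add 43.148.162.224/28 -> H1 at depth 28
  lookup 41.21.160.0: bits 00101001000101011010000 walk d0:H0→d1:H2→d2:-→d3:-→d4:-→d5:-→d6:-→d7:-→d8:-→d9:-→d10:H3→d11:-→d12:-→d13:-→d14:-→d15:-→d16:H0→d17:-→d18:-→d19:-→d20:H2→d21:-→d22:-→d23:H0 -> H0
  - 43.144.0.0/13 clear@13
  add 41.21.161.0/24 -> H0 at depth 24
  lookup 41.21.161.6: bits 0010100100010101101000010000011 walk d0:H0→d1:H2→d2:-→d3:-→d4:-→d5:-→d6:-→d7:-→d8:-→d9:-→d10:H3→d11:-→d12:-→d13:-→d14:-→d15:-→d16:H0→d17:-→d18:-→d19:-→d20:H2→d21:-→d22:-→d23:H0→d24:H0→d25:-→d26:-→d27:-→d28:H3→d29:-→d30:-→d31:H1 -> H1
  add 43.148.162.224/27 -> H1 at depth 27
  lookup 41.21.160.65: bits 00101001000101011010000 walk d0:H0→d1:H2→d2:-→d3:-→d4:-→d5:-→d6:-→d7:-→d8:-→d9:-→d10:H3→d11:-→d12:-→d13:-→d14:-→d15:-→d16:H0→d17:-→d18:-→d19:-→d20:H2→d21:-→d22:-→d23:H0 -> H0

== LOOKUPS ==
["H0","H3","H0","H3","H3","H0","H1","H0"]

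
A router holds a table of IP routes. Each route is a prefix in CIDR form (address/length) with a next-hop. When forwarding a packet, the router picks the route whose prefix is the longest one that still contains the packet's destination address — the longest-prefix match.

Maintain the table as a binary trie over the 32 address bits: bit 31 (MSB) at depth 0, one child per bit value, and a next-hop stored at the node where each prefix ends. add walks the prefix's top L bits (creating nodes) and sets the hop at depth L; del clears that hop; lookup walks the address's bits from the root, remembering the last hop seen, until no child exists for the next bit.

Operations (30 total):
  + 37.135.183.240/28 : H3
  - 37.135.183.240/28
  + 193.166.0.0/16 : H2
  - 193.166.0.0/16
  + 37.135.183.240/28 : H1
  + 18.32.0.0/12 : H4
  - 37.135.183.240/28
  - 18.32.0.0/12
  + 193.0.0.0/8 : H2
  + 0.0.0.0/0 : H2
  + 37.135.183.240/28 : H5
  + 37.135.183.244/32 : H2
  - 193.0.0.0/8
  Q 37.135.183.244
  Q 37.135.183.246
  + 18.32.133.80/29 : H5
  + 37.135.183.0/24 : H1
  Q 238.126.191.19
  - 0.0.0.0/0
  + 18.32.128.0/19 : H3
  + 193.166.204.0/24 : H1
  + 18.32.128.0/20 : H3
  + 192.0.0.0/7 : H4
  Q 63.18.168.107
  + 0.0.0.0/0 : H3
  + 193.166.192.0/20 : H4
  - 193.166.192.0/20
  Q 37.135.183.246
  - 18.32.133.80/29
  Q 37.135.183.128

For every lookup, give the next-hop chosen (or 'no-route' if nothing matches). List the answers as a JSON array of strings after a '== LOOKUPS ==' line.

Apply in order:
  + 37.135.183.240/28 (H3) depth=28
  del 37.135.183.240/28 (clear depth 28)
  + 193.166.0.0/16 (H2) depth=16
  del 193.166.0.0/16 (clear depth 16)
  + 37.135.183.240/28 (H1) depth=28
  + 18.32.0.0/12 (H4) depth=12
  del 37.135.183.240/28 (clear depth 28)
  del 18.32.0.0/12 (clear depth 12)
  + 193.0.0.0/8 (H2) depth=8
  + 0.0.0.0/0 (H2) depth=0
  + 37.135.183.240/28 (H5) depth=28
  + 37.135.183.244/32 (H2) depth=32
  del 193.0.0.0/8 (clear depth 8)
  ? 37.135.183.244  path d0:H2→d1:-→d2:-→d3:-→d4:-→d5:-→d6:-→d7:-→d8:-→d9:-→d10:-→d11:-→d12:-→d13:-→d14:-→d15:-→d16:-→d17:-→d18:-→d19:-→d20:-→d21:-→d22:-→d23:-→d24:-→d25:-→d26:-→d27:-→d28:H5→d29:-→d30:-→d31:-→d32:H2  best=H2
  ? 37.135.183.246  path d0:H2→d1:-→d2:-→d3:-→d4:-→d5:-→d6:-→d7:-→d8:-→d9:-→d10:-→d11:-→d12:-→d13:-→d14:-→d15:-→d16:-→d17:-→d18:-→d19:-→d20:-→d21:-→d22:-→d23:-→d24:-→d25:-→d26:-→d27:-→d28:H5→d29:-→d30:-  best=H5
  + 18.32.133.80/29 (H5) depth=29
  + 37.135.183.0/24 (H1) depth=24
  ? 238.126.191.19  path d0:H2→d1:-→d2:-  best=H2
  del 0.0.0.0/0 (clear depth 0)
  + 18.32.128.0/19 (H3) depth=19
  + 193.166.204.0/24 (H1) depth=24
  + 18.32.128.0/20 (H3) depth=20
  + 192.0.0.0/7 (H4) depth=7
  ? 63.18.168.107  path d0:-→d1:-→d2:-→d3:-  best=no-route
  + 0.0.0.0/0 (H3) depth=0
  + 193.166.192.0/20 (H4) depth=20
  del 193.166.192.0/20 (clear depth 20)
  ? 37.135.183.246  path d0:H3→d1:-→d2:-→d3:-→d4:-→d5:-→d6:-→d7:-→d8:-→d9:-→d10:-→d11:-→d12:-→d13:-→d14:-→d15:-→d16:-→d17:-→d18:-→d19:-→d20:-→d21:-→d22:-→d23:-→d24:H1→d25:-→d26:-→d27:-→d28:H5→d29:-→d30:-  best=H5
  del 18.32.133.80/29 (clear depth 29)
  ? 37.135.183.128  path d0:H3→d1:-→d2:-→d3:-→d4:-→d5:-→d6:-→d7:-→d8:-→d9:-→d10:-→d11:-→d12:-→d13:-→d14:-→d15:-→d16:-→d17:-→d18:-→d19:-→d20:-→d21:-→d22:-→d23:-→d24:H1→d25:-  best=H1

== LOOKUPS ==
["H2","H5","H2","no-route","H5","H1"]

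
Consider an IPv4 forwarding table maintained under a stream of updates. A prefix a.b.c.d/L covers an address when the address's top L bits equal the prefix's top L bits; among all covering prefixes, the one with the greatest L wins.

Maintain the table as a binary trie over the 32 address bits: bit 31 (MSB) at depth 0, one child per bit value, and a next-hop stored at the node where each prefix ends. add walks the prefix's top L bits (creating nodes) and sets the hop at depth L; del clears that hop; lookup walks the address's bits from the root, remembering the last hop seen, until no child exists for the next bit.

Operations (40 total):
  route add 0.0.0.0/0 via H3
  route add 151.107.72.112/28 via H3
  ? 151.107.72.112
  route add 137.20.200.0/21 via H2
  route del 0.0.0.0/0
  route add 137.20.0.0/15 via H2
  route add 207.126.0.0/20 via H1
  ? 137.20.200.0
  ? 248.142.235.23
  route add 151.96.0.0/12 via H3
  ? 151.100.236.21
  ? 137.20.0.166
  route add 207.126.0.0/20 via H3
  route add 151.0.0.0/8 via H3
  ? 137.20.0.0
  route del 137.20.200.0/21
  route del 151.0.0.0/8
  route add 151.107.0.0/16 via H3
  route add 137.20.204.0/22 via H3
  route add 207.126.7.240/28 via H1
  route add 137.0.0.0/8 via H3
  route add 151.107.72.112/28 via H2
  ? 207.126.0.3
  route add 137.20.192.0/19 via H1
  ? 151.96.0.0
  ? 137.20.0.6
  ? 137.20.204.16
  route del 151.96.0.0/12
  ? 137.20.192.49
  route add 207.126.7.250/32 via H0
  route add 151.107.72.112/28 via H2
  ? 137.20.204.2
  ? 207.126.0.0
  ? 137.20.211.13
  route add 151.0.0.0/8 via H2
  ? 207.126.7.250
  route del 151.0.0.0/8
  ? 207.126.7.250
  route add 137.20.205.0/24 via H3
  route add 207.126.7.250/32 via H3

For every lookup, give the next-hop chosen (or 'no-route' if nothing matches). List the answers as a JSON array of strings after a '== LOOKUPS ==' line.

Process each operation:
  add 0.0.0.0/0 -> H3 at depth 0
  add 151.107.72.112/28 -> H3 at depth 28
  ? 151.107.72.112  path d0:H3→d1:-→d2:-→d3:-→d4:-→d5:-→d6:-→d7:-→d8:-→d9:-→d10:-→d11:-→d12:-→d13:-→d14:-→d15:-→d16:-→d17:-→d18:-→d19:-→d20:-→d21:-→d22:-→d23:-→d24:-→d25:-→d26:-→d27:-→d28:H3  best=H3
  add 137.20.200.0/21 -> H2 at depth 21
  del 0.0.0.0/0 (clear depth 0)
  add 137.20.0.0/15 -> H2 at depth 15
  add 207.126.0.0/20 -> H1 at depth 20
  ? 137.20.200.0  path d0:-→d1:-→d2:-→d3:-→d4:-→d5:-→d6:-→d7:-→d8:-→d9:-→d10:-→d11:-→d12:-→d13:-→d14:-→d15:H2→d16:-→d17:-→d18:-→d19:-→d20:-→d21:H2  best=H2
  ? 248.142.235.23  path d0:-→d1:-→d2:-  best=no-route
  add 151.96.0.0/12 -> H3 at depth 12
  ? 151.100.236.21  path d0:-→d1:-→d2:-→d3:-→d4:-→d5:-→d6:-→d7:-→d8:-→d9:-→d10:-→d11:-→d12:H3  best=H3
  ? 137.20.0.166  path d0:-→d1:-→d2:-→d3:-→d4:-→d5:-→d6:-→d7:-→d8:-→d9:-→d10:-→d11:-→d12:-→d13:-→d14:-→d15:H2→d16:-  best=H2
  add 207.126.0.0/20 -> H3 at depth 20
  add 151.0.0.0/8 -> H3 at depth 8
  ? 137.20.0.0  path d0:-→d1:-→d2:-→d3:-→d4:-→d5:-→d6:-→d7:-→d8:-→d9:-→d10:-→d11:-→d12:-→d13:-→d14:-→d15:H2→d16:-  best=H2
  del 137.20.200.0/21 (clear depth 21)
  del 151.0.0.0/8 (clear depth 8)
  add 151.107.0.0/16 -> H3 at depth 16
  add 137.20.204.0/22 -> H3 at depth 22
  add 207.126.7.240/28 -> H1 at depth 28
  add 137.0.0.0/8 -> H3 at depth 8
  add 151.107.72.112/28 -> H2 at depth 28
  ? 207.126.0.3  path d0:-→d1:-→d2:-→d3:-→d4:-→d5:-→d6:-→d7:-→d8:-→d9:-→d10:-→d11:-→d12:-→d13:-→d14:-→d15:-→d16:-→d17:-→d18:-→d19:-→d20:H3→d21:-  best=H3
  add 137.20.192.0/19 -> H1 at depth 19
  ? 151.96.0.0  path d0:-→d1:-→d2:-→d3:-→d4:-→d5:-→d6:-→d7:-→d8:-→d9:-→d10:-→d11:-→d12:H3  best=H3
  ? 137.20.0.6  path d0:-→d1:-→d2:-→d3:-→d4:-→d5:-→d6:-→d7:-→d8:H3→d9:-→d10:-→d11:-→d12:-→d13:-→d14:-→d15:H2→d16:-  best=H2
  ? 137.20.204.16  path d0:-→d1:-→d2:-→d3:-→d4:-→d5:-→d6:-→d7:-→d8:H3→d9:-→d10:-→d11:-→d12:-→d13:-→d14:-→d15:H2→d16:-→d17:-→d18:-→d19:H1→d20:-→d21:-→d22:H3  best=H3
  del 151.96.0.0/12 (clear depth 12)
  ? 137.20.192.49  path d0:-→d1:-→d2:-→d3:-→d4:-→d5:-→d6:-→d7:-→d8:H3→d9:-→d10:-→d11:-→d12:-→d13:-→d14:-→d15:H2→d16:-→d17:-→d18:-→d19:H1→d20:-  best=H1
  add 207.126.7.250/32 -> H0 at depth 32
  add 151.107.72.112/28 -> H2 at depth 28
  ? 137.20.204.2  path d0:-→d1:-→d2:-→d3:-→d4:-→d5:-→d6:-→d7:-→d8:H3→d9:-→d10:-→d11:-→d12:-→d13:-→d14:-→d15:H2→d16:-→d17:-→d18:-→d19:H1→d20:-→d21:-→d22:H3  best=H3
  ? 207.126.0.0  path d0:-→d1:-→d2:-→d3:-→d4:-→d5:-→d6:-→d7:-→d8:-→d9:-→d10:-→d11:-→d12:-→d13:-→d14:-→d15:-→d16:-→d17:-→d18:-→d19:-→d20:H3→d21:-  best=H3
  ? 137.20.211.13  path d0:-→d1:-→d2:-→d3:-→d4:-→d5:-→d6:-→d7:-→d8:H3→d9:-→d10:-→d11:-→d12:-→d13:-→d14:-→d15:H2→d16:-→d17:-→d18:-→d19:H1  best=H1
  add 151.0.0.0/8 -> H2 at depth 8
  ? 207.126.7.250  path d0:-→d1:-→d2:-→d3:-→d4:-→d5:-→d6:-→d7:-→d8:-→d9:-→d10:-→d11:-→d12:-→d13:-→d14:-→d15:-→d16:-→d17:-→d18:-→d19:-→d20:H3→d21:-→d22:-→d23:-→d24:-→d25:-→d26:-→d27:-→d28:H1→d29:-→d30:-→d31:-→d32:H0  best=H0
  del 151.0.0.0/8 (clear depth 8)
  ? 207.126.7.250  path d0:-→d1:-→d2:-→d3:-→d4:-→d5:-→d6:-→d7:-→d8:-→d9:-→d10:-→d11:-→d12:-→d13:-→d14:-→d15:-→d16:-→d17:-→d18:-→d19:-→d20:H3→d21:-→d22:-→d23:-→d24:-→d25:-→d26:-→d27:-→d28:H1→d29:-→d30:-→d31:-→d32:H0  best=H0
  add 137.20.205.0/24 -> H3 at depth 24
  add 207.126.7.250/32 -> H3 at depth 32

== LOOKUPS ==
["H3","H2","no-route","H3","H2","H2","H3","H3","H2","H3","H1","H3","H3","H1","H0","H0"]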